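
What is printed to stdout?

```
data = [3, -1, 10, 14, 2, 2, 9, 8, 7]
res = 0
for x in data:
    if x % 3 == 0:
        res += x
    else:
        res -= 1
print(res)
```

x=3: %3==0, res = 0+3 = 3
x=-1: not %3==0, res = 3-1 = 2
x=10: not %3==0, res = 2-1 = 1
x=14: not %3==0, res = 1-1 = 0
x=2: not %3==0, res = 0-1 = -1
x=2: not %3==0, res = (-1)-1 = -2
x=9: %3==0, res = (-2)+9 = 7
x=8: not %3==0, res = 7-1 = 6
x=7: not %3==0, res = 6-1 = 5

5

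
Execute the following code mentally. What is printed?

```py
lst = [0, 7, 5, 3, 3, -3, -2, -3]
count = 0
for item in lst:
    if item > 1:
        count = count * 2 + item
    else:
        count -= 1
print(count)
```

item=0: not >1, count = 0-1 = -1
item=7: >1, count = (-1)*2+7 = 5
item=5: >1, count = 5*2+5 = 15
item=3: >1, count = 15*2+3 = 33
item=3: >1, count = 33*2+3 = 69
item=-3: not >1, count = 69-1 = 68
item=-2: not >1, count = 68-1 = 67
item=-3: not >1, count = 67-1 = 66

66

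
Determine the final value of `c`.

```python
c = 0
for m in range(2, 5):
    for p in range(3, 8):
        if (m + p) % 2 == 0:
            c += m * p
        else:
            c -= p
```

65

m=2,p=3: odd sum, c = 0-3 = -3
m=2,p=4: even sum, c = (-3)+8 = 5
m=2,p=5: odd sum, c = 5-5 = 0
m=2,p=6: even sum, c = 0+12 = 12
m=2,p=7: odd sum, c = 12-7 = 5
m=3,p=3: even sum, c = 5+9 = 14
m=3,p=4: odd sum, c = 14-4 = 10
m=3,p=5: even sum, c = 10+15 = 25
m=3,p=6: odd sum, c = 25-6 = 19
m=3,p=7: even sum, c = 19+21 = 40
m=4,p=3: odd sum, c = 40-3 = 37
m=4,p=4: even sum, c = 37+16 = 53
m=4,p=5: odd sum, c = 53-5 = 48
m=4,p=6: even sum, c = 48+24 = 72
m=4,p=7: odd sum, c = 72-7 = 65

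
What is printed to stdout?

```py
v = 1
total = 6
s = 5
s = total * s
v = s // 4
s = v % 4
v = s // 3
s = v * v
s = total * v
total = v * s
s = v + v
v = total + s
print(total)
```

6

s = 6*5 = 30
v = 30//4 = 7
s = 7%4 = 3
v = 3//3 = 1
s = 1*1 = 1
s = 6*1 = 6
total = 1*6 = 6
s = 1+1 = 2
v = 6+2 = 8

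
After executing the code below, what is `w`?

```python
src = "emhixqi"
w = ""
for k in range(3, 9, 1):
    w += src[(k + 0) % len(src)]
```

k=3: add src[3]='i' → 'i'
k=4: add src[4]='x' → 'ix'
k=5: add src[5]='q' → 'ixq'
k=6: add src[6]='i' → 'ixqi'
k=7: add src[0]='e' → 'ixqie'
k=8: add src[1]='m' → 'ixqiem'

'ixqiem'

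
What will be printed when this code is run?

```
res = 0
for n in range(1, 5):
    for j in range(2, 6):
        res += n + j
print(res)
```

n=1,j=2: res = 0+3 = 3
n=1,j=3: res = 3+4 = 7
n=1,j=4: res = 7+5 = 12
n=1,j=5: res = 12+6 = 18
n=2,j=2: res = 18+4 = 22
n=2,j=3: res = 22+5 = 27
n=2,j=4: res = 27+6 = 33
n=2,j=5: res = 33+7 = 40
n=3,j=2: res = 40+5 = 45
n=3,j=3: res = 45+6 = 51
n=3,j=4: res = 51+7 = 58
n=3,j=5: res = 58+8 = 66
n=4,j=2: res = 66+6 = 72
n=4,j=3: res = 72+7 = 79
n=4,j=4: res = 79+8 = 87
n=4,j=5: res = 87+9 = 96

96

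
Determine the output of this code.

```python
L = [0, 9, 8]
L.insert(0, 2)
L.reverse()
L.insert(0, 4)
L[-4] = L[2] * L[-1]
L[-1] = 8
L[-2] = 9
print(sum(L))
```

48

insert 2 at 0 → [2, 0, 9, 8]
reverse → [8, 9, 0, 2]
insert 4 at 0 → [4, 8, 9, 0, 2]
L[-4] = L[2]*L[-1] = 9*2 = 18 → [4, 18, 9, 0, 2]
L[-1] = 8 → [4, 18, 9, 0, 8]
L[-2] = 9 → [4, 18, 9, 9, 8]
sum = 48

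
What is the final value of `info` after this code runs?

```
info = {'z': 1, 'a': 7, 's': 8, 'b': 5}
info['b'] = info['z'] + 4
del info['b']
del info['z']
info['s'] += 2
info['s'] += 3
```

{'a': 7, 's': 13}

info['b'] = info['z']+4 = 5 → {'z': 1, 'a': 7, 's': 8, 'b': 5}
del 'b' → {'z': 1, 'a': 7, 's': 8}
del 'z' → {'a': 7, 's': 8}
info['s'] = 8+2 = 10 → {'a': 7, 's': 10}
info['s'] = 10+3 = 13 → {'a': 7, 's': 13}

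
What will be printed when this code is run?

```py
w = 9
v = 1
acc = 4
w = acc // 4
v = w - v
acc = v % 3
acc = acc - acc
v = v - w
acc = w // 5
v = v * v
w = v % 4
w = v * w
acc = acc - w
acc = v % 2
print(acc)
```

1

w = 4//4 = 1
v = 1-1 = 0
acc = 0%3 = 0
acc = 0-0 = 0
v = 0-1 = -1
acc = 1//5 = 0
v = (-1)*(-1) = 1
w = 1%4 = 1
w = 1*1 = 1
acc = 0-1 = -1
acc = 1%2 = 1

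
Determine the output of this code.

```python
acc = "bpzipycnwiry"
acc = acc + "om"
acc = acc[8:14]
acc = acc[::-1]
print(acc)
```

+ 'om' → 'bpzipycnwiryom'
slice [8:14] → 'wiryom'
reverse → 'moyriw'

moyriw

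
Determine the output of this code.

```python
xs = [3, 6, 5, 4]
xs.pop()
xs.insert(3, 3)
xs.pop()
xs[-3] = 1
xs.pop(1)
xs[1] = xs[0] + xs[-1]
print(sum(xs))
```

pop() removes 4 → [3, 6, 5]
insert 3 at 3 → [3, 6, 5, 3]
pop() removes 3 → [3, 6, 5]
xs[-3] = 1 → [1, 6, 5]
pop(1) removes 6 → [1, 5]
xs[1] = xs[0]+xs[-1] = 1+5 = 6 → [1, 6]
sum = 7

7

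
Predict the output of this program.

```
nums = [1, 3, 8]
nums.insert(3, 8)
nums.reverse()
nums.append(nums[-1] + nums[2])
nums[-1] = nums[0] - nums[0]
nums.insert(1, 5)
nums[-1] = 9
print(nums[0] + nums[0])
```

insert 8 at 3 → [1, 3, 8, 8]
reverse → [8, 8, 3, 1]
append nums[-1]+nums[2] = 1+3 = 4 → [8, 8, 3, 1, 4]
nums[-1] = nums[0]-nums[0] = 8-8 = 0 → [8, 8, 3, 1, 0]
insert 5 at 1 → [8, 5, 8, 3, 1, 0]
nums[-1] = 9 → [8, 5, 8, 3, 1, 9]
nums[0]+nums[0] = 8+8 = 16

16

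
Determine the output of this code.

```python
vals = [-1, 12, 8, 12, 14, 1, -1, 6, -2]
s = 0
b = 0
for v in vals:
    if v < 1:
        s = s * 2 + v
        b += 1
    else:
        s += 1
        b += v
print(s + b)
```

70

v=-1: <1, s = 0*2+(-1) = -1; b=1
v=12: not <1, s = (-1)+1 = 0; b=13
v=8: not <1, s = 0+1 = 1; b=21
v=12: not <1, s = 1+1 = 2; b=33
v=14: not <1, s = 2+1 = 3; b=47
v=1: not <1, s = 3+1 = 4; b=48
v=-1: <1, s = 4*2+(-1) = 7; b=49
v=6: not <1, s = 7+1 = 8; b=55
v=-2: <1, s = 8*2+(-2) = 14; b=56
s+b = 14+56 = 70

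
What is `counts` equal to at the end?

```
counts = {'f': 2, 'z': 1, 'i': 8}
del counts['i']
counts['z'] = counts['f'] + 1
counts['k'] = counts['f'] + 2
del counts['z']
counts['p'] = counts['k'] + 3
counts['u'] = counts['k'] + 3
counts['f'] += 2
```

{'f': 4, 'k': 4, 'p': 7, 'u': 7}

del 'i' → {'f': 2, 'z': 1}
counts['z'] = counts['f']+1 = 3 → {'f': 2, 'z': 3}
counts['k'] = counts['f']+2 = 4 → {'f': 2, 'z': 3, 'k': 4}
del 'z' → {'f': 2, 'k': 4}
counts['p'] = counts['k']+3 = 7 → {'f': 2, 'k': 4, 'p': 7}
counts['u'] = counts['k']+3 = 7 → {'f': 2, 'k': 4, 'p': 7, 'u': 7}
counts['f'] = 2+2 = 4 → {'f': 4, 'k': 4, 'p': 7, 'u': 7}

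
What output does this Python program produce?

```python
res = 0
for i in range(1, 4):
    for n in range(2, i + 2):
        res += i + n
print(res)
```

i=1,n=2: res = 0+3 = 3
i=2,n=2: res = 3+4 = 7
i=2,n=3: res = 7+5 = 12
i=3,n=2: res = 12+5 = 17
i=3,n=3: res = 17+6 = 23
i=3,n=4: res = 23+7 = 30

30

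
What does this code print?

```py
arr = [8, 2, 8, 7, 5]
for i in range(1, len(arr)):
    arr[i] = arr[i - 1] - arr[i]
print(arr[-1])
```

i=1: arr[1] = 8-2 = 6 → [8, 6, 8, 7, 5]
i=2: arr[2] = 6-8 = -2 → [8, 6, -2, 7, 5]
i=3: arr[3] = (-2)-7 = -9 → [8, 6, -2, -9, 5]
i=4: arr[4] = (-9)-5 = -14 → [8, 6, -2, -9, -14]

-14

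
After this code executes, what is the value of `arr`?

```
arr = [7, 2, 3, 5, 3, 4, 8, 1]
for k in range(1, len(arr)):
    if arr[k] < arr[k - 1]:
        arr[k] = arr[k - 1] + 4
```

k=1: 2<7, arr[1] = 7+4 = 11 → [7, 11, 3, 5, 3, 4, 8, 1]
k=2: 3<11, arr[2] = 11+4 = 15 → [7, 11, 15, 5, 3, 4, 8, 1]
k=3: 5<15, arr[3] = 15+4 = 19 → [7, 11, 15, 19, 3, 4, 8, 1]
k=4: 3<19, arr[4] = 19+4 = 23 → [7, 11, 15, 19, 23, 4, 8, 1]
k=5: 4<23, arr[5] = 23+4 = 27 → [7, 11, 15, 19, 23, 27, 8, 1]
k=6: 8<27, arr[6] = 27+4 = 31 → [7, 11, 15, 19, 23, 27, 31, 1]
k=7: 1<31, arr[7] = 31+4 = 35 → [7, 11, 15, 19, 23, 27, 31, 35]

[7, 11, 15, 19, 23, 27, 31, 35]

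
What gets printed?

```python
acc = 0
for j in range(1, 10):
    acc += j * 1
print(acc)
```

45

j=1: acc = 0+1*1 = 1
j=2: acc = 1+2*1 = 3
j=3: acc = 3+3*1 = 6
j=4: acc = 6+4*1 = 10
j=5: acc = 10+5*1 = 15
j=6: acc = 15+6*1 = 21
j=7: acc = 21+7*1 = 28
j=8: acc = 28+8*1 = 36
j=9: acc = 36+9*1 = 45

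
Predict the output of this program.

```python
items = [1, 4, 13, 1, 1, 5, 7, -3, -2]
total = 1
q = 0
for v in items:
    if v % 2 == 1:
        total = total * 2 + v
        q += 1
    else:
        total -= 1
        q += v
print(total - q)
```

v=1: odd, total = 1*2+1 = 3; q=1
v=4: not odd, total = 3-1 = 2; q=5
v=13: odd, total = 2*2+13 = 17; q=6
v=1: odd, total = 17*2+1 = 35; q=7
v=1: odd, total = 35*2+1 = 71; q=8
v=5: odd, total = 71*2+5 = 147; q=9
v=7: odd, total = 147*2+7 = 301; q=10
v=-3: odd, total = 301*2+(-3) = 599; q=11
v=-2: not odd, total = 599-1 = 598; q=9
total-q = 598-9 = 589

589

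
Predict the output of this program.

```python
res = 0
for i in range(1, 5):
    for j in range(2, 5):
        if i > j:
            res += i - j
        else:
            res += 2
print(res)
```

22

i=1,j=2: not 1>2, res = 0+2 = 2
i=1,j=3: not 1>3, res = 2+2 = 4
i=1,j=4: not 1>4, res = 4+2 = 6
i=2,j=2: not 2>2, res = 6+2 = 8
i=2,j=3: not 2>3, res = 8+2 = 10
i=2,j=4: not 2>4, res = 10+2 = 12
i=3,j=2: 3>2, res = 12+1 = 13
i=3,j=3: not 3>3, res = 13+2 = 15
i=3,j=4: not 3>4, res = 15+2 = 17
i=4,j=2: 4>2, res = 17+2 = 19
i=4,j=3: 4>3, res = 19+1 = 20
i=4,j=4: not 4>4, res = 20+2 = 22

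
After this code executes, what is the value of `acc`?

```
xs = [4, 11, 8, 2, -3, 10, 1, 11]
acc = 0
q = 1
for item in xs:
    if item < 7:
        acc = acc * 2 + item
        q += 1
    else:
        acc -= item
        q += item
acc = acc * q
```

-6660

item=4: <7, acc = 0*2+4 = 4; q=2
item=11: not <7, acc = 4-11 = -7; q=13
item=8: not <7, acc = (-7)-8 = -15; q=21
item=2: <7, acc = (-15)*2+2 = -28; q=22
item=-3: <7, acc = (-28)*2+(-3) = -59; q=23
item=10: not <7, acc = (-59)-10 = -69; q=33
item=1: <7, acc = (-69)*2+1 = -137; q=34
item=11: not <7, acc = (-137)-11 = -148; q=45
acc*q = (-148)*45 = -6660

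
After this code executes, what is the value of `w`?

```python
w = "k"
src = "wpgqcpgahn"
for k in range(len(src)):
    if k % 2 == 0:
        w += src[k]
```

'kwgcgh'

k=0: add 'w' → 'kw'
k=1: skip
k=2: add 'g' → 'kwg'
k=3: skip
k=4: add 'c' → 'kwgc'
k=5: skip
k=6: add 'g' → 'kwgcg'
k=7: skip
k=8: add 'h' → 'kwgcgh'
k=9: skip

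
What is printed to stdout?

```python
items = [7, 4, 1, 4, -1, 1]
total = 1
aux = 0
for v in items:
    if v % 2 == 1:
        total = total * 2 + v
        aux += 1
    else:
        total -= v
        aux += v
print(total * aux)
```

v=7: odd, total = 1*2+7 = 9; aux=1
v=4: not odd, total = 9-4 = 5; aux=5
v=1: odd, total = 5*2+1 = 11; aux=6
v=4: not odd, total = 11-4 = 7; aux=10
v=-1: odd, total = 7*2+(-1) = 13; aux=11
v=1: odd, total = 13*2+1 = 27; aux=12
total*aux = 27*12 = 324

324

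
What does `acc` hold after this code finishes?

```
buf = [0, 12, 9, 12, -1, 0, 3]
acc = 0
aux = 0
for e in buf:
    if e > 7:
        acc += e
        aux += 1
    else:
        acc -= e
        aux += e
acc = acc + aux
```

36

e=0: not >7, acc = 0-0 = 0; aux=0
e=12: >7, acc = 0+12 = 12; aux=1
e=9: >7, acc = 12+9 = 21; aux=2
e=12: >7, acc = 21+12 = 33; aux=3
e=-1: not >7, acc = 33-(-1) = 34; aux=2
e=0: not >7, acc = 34-0 = 34; aux=2
e=3: not >7, acc = 34-3 = 31; aux=5
acc+aux = 31+5 = 36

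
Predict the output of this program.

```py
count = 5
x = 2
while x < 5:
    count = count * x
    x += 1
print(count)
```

120

x=2: count = 5*2 = 10
x=3: count = 10*3 = 30
x=4: count = 30*4 = 120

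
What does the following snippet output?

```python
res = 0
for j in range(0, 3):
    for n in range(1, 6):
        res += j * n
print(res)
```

45

j=0,n=1: res = 0+0 = 0
j=0,n=2: res = 0+0 = 0
j=0,n=3: res = 0+0 = 0
j=0,n=4: res = 0+0 = 0
j=0,n=5: res = 0+0 = 0
j=1,n=1: res = 0+1 = 1
j=1,n=2: res = 1+2 = 3
j=1,n=3: res = 3+3 = 6
j=1,n=4: res = 6+4 = 10
j=1,n=5: res = 10+5 = 15
j=2,n=1: res = 15+2 = 17
j=2,n=2: res = 17+4 = 21
j=2,n=3: res = 21+6 = 27
j=2,n=4: res = 27+8 = 35
j=2,n=5: res = 35+10 = 45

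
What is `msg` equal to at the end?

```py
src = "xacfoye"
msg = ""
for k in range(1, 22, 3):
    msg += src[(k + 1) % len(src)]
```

'cyaoxfe'

k=1: add src[2]='c' → 'c'
k=4: add src[5]='y' → 'cy'
k=7: add src[1]='a' → 'cya'
k=10: add src[4]='o' → 'cyao'
k=13: add src[0]='x' → 'cyaox'
k=16: add src[3]='f' → 'cyaoxf'
k=19: add src[6]='e' → 'cyaoxfe'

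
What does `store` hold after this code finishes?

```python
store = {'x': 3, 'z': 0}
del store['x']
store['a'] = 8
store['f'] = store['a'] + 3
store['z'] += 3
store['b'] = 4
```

del 'x' → {'z': 0}
store['a'] = 8 → {'z': 0, 'a': 8}
store['f'] = store['a']+3 = 11 → {'z': 0, 'a': 8, 'f': 11}
store['z'] = 0+3 = 3 → {'z': 3, 'a': 8, 'f': 11}
store['b'] = 4 → {'z': 3, 'a': 8, 'f': 11, 'b': 4}

{'z': 3, 'a': 8, 'f': 11, 'b': 4}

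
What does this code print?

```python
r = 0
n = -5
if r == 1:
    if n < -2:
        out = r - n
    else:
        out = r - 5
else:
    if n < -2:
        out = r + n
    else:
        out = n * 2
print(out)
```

r=0, n=-5
r == 1 is False; n < -2 is True
→ out = r + n = -5

-5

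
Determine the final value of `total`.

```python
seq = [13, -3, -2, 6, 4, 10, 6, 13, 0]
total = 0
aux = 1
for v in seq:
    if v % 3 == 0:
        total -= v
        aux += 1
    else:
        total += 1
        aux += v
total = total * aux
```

v=13: not %3==0, total = 0+1 = 1; aux=14
v=-3: %3==0, total = 1-(-3) = 4; aux=15
v=-2: not %3==0, total = 4+1 = 5; aux=13
v=6: %3==0, total = 5-6 = -1; aux=14
v=4: not %3==0, total = (-1)+1 = 0; aux=18
v=10: not %3==0, total = 0+1 = 1; aux=28
v=6: %3==0, total = 1-6 = -5; aux=29
v=13: not %3==0, total = (-5)+1 = -4; aux=42
v=0: %3==0, total = (-4)-0 = -4; aux=43
total*aux = (-4)*43 = -172

-172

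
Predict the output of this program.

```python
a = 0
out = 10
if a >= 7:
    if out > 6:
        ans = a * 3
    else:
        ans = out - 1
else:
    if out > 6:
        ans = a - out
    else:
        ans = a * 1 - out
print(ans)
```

a=0, out=10
a >= 7 is False; out > 6 is True
→ ans = a - out = -10

-10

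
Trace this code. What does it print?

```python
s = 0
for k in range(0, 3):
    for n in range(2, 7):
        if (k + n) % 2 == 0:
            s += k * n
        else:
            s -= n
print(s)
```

k=0,n=2: even sum, s = 0+0 = 0
k=0,n=3: odd sum, s = 0-3 = -3
k=0,n=4: even sum, s = (-3)+0 = -3
k=0,n=5: odd sum, s = (-3)-5 = -8
k=0,n=6: even sum, s = (-8)+0 = -8
k=1,n=2: odd sum, s = (-8)-2 = -10
k=1,n=3: even sum, s = (-10)+3 = -7
k=1,n=4: odd sum, s = (-7)-4 = -11
k=1,n=5: even sum, s = (-11)+5 = -6
k=1,n=6: odd sum, s = (-6)-6 = -12
k=2,n=2: even sum, s = (-12)+4 = -8
k=2,n=3: odd sum, s = (-8)-3 = -11
k=2,n=4: even sum, s = (-11)+8 = -3
k=2,n=5: odd sum, s = (-3)-5 = -8
k=2,n=6: even sum, s = (-8)+12 = 4

4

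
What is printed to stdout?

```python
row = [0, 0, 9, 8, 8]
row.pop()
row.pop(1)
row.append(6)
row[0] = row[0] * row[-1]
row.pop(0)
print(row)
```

pop() removes 8 → [0, 0, 9, 8]
pop(1) removes 0 → [0, 9, 8]
append 6 → [0, 9, 8, 6]
row[0] = row[0]*row[-1] = 0*6 = 0 → [0, 9, 8, 6]
pop(0) removes 0 → [9, 8, 6]

[9, 8, 6]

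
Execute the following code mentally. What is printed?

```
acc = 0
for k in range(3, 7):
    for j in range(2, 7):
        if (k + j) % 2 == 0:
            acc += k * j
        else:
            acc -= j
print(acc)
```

144

k=3,j=2: odd sum, acc = 0-2 = -2
k=3,j=3: even sum, acc = (-2)+9 = 7
k=3,j=4: odd sum, acc = 7-4 = 3
k=3,j=5: even sum, acc = 3+15 = 18
k=3,j=6: odd sum, acc = 18-6 = 12
k=4,j=2: even sum, acc = 12+8 = 20
k=4,j=3: odd sum, acc = 20-3 = 17
k=4,j=4: even sum, acc = 17+16 = 33
k=4,j=5: odd sum, acc = 33-5 = 28
k=4,j=6: even sum, acc = 28+24 = 52
k=5,j=2: odd sum, acc = 52-2 = 50
k=5,j=3: even sum, acc = 50+15 = 65
k=5,j=4: odd sum, acc = 65-4 = 61
k=5,j=5: even sum, acc = 61+25 = 86
k=5,j=6: odd sum, acc = 86-6 = 80
k=6,j=2: even sum, acc = 80+12 = 92
k=6,j=3: odd sum, acc = 92-3 = 89
k=6,j=4: even sum, acc = 89+24 = 113
k=6,j=5: odd sum, acc = 113-5 = 108
k=6,j=6: even sum, acc = 108+36 = 144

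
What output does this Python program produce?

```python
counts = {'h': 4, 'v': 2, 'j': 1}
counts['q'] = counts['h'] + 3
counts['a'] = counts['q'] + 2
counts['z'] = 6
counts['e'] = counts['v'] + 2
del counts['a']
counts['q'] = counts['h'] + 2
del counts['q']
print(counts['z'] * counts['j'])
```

6

counts['q'] = counts['h']+3 = 7 → {'h': 4, 'v': 2, 'j': 1, 'q': 7}
counts['a'] = counts['q']+2 = 9 → {'h': 4, 'v': 2, 'j': 1, 'q': 7, 'a': 9}
counts['z'] = 6 → {'h': 4, 'v': 2, 'j': 1, 'q': 7, 'a': 9, 'z': 6}
counts['e'] = counts['v']+2 = 4 → {'h': 4, 'v': 2, 'j': 1, 'q': 7, 'a': 9, 'z': 6, 'e': 4}
del 'a' → {'h': 4, 'v': 2, 'j': 1, 'q': 7, 'z': 6, 'e': 4}
counts['q'] = counts['h']+2 = 6 → {'h': 4, 'v': 2, 'j': 1, 'q': 6, 'z': 6, 'e': 4}
del 'q' → {'h': 4, 'v': 2, 'j': 1, 'z': 6, 'e': 4}
counts['z']*counts['j'] = 6*1 = 6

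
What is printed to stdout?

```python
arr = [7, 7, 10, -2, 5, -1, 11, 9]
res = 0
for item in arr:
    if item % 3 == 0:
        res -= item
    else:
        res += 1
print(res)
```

item=7: not %3==0, res = 0+1 = 1
item=7: not %3==0, res = 1+1 = 2
item=10: not %3==0, res = 2+1 = 3
item=-2: not %3==0, res = 3+1 = 4
item=5: not %3==0, res = 4+1 = 5
item=-1: not %3==0, res = 5+1 = 6
item=11: not %3==0, res = 6+1 = 7
item=9: %3==0, res = 7-9 = -2

-2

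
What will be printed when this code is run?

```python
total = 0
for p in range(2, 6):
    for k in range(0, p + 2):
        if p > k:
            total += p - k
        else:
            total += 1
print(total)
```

p=2,k=0: 2>0, total = 0+2 = 2
p=2,k=1: 2>1, total = 2+1 = 3
p=2,k=2: not 2>2, total = 3+1 = 4
p=2,k=3: not 2>3, total = 4+1 = 5
p=3,k=0: 3>0, total = 5+3 = 8
p=3,k=1: 3>1, total = 8+2 = 10
p=3,k=2: 3>2, total = 10+1 = 11
p=3,k=3: not 3>3, total = 11+1 = 12
p=3,k=4: not 3>4, total = 12+1 = 13
p=4,k=0: 4>0, total = 13+4 = 17
p=4,k=1: 4>1, total = 17+3 = 20
p=4,k=2: 4>2, total = 20+2 = 22
p=4,k=3: 4>3, total = 22+1 = 23
p=4,k=4: not 4>4, total = 23+1 = 24
p=4,k=5: not 4>5, total = 24+1 = 25
p=5,k=0: 5>0, total = 25+5 = 30
p=5,k=1: 5>1, total = 30+4 = 34
p=5,k=2: 5>2, total = 34+3 = 37
p=5,k=3: 5>3, total = 37+2 = 39
p=5,k=4: 5>4, total = 39+1 = 40
p=5,k=5: not 5>5, total = 40+1 = 41
p=5,k=6: not 5>6, total = 41+1 = 42

42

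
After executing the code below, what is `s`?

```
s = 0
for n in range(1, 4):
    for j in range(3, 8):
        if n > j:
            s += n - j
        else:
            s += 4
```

60

n=1,j=3: not 1>3, s = 0+4 = 4
n=1,j=4: not 1>4, s = 4+4 = 8
n=1,j=5: not 1>5, s = 8+4 = 12
n=1,j=6: not 1>6, s = 12+4 = 16
n=1,j=7: not 1>7, s = 16+4 = 20
n=2,j=3: not 2>3, s = 20+4 = 24
n=2,j=4: not 2>4, s = 24+4 = 28
n=2,j=5: not 2>5, s = 28+4 = 32
n=2,j=6: not 2>6, s = 32+4 = 36
n=2,j=7: not 2>7, s = 36+4 = 40
n=3,j=3: not 3>3, s = 40+4 = 44
n=3,j=4: not 3>4, s = 44+4 = 48
n=3,j=5: not 3>5, s = 48+4 = 52
n=3,j=6: not 3>6, s = 52+4 = 56
n=3,j=7: not 3>7, s = 56+4 = 60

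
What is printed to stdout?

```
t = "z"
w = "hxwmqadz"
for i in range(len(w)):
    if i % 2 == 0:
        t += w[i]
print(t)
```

i=0: add 'h' → 'zh'
i=1: skip
i=2: add 'w' → 'zhw'
i=3: skip
i=4: add 'q' → 'zhwq'
i=5: skip
i=6: add 'd' → 'zhwqd'
i=7: skip

zhwqd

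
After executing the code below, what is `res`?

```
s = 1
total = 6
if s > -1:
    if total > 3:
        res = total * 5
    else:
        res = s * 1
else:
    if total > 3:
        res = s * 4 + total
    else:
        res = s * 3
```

s=1, total=6
s > -1 is True; total > 3 is True
→ res = total * 5 = 30

30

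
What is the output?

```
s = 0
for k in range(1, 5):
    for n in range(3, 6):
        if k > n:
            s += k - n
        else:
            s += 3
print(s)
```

34

k=1,n=3: not 1>3, s = 0+3 = 3
k=1,n=4: not 1>4, s = 3+3 = 6
k=1,n=5: not 1>5, s = 6+3 = 9
k=2,n=3: not 2>3, s = 9+3 = 12
k=2,n=4: not 2>4, s = 12+3 = 15
k=2,n=5: not 2>5, s = 15+3 = 18
k=3,n=3: not 3>3, s = 18+3 = 21
k=3,n=4: not 3>4, s = 21+3 = 24
k=3,n=5: not 3>5, s = 24+3 = 27
k=4,n=3: 4>3, s = 27+1 = 28
k=4,n=4: not 4>4, s = 28+3 = 31
k=4,n=5: not 4>5, s = 31+3 = 34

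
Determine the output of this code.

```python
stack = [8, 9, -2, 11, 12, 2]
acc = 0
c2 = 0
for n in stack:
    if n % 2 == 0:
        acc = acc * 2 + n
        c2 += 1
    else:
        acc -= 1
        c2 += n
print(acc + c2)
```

94

n=8: even, acc = 0*2+8 = 8; c2=1
n=9: not even, acc = 8-1 = 7; c2=10
n=-2: even, acc = 7*2+(-2) = 12; c2=11
n=11: not even, acc = 12-1 = 11; c2=22
n=12: even, acc = 11*2+12 = 34; c2=23
n=2: even, acc = 34*2+2 = 70; c2=24
acc+c2 = 70+24 = 94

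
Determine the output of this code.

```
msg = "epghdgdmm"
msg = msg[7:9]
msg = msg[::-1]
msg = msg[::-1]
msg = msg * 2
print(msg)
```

mmmm

slice [7:9] → 'mm'
reverse → 'mm'
reverse → 'mm'
repeat ×2 → 'mmmm'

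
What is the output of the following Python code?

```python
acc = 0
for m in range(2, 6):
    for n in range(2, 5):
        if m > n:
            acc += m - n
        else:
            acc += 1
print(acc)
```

m=2,n=2: not 2>2, acc = 0+1 = 1
m=2,n=3: not 2>3, acc = 1+1 = 2
m=2,n=4: not 2>4, acc = 2+1 = 3
m=3,n=2: 3>2, acc = 3+1 = 4
m=3,n=3: not 3>3, acc = 4+1 = 5
m=3,n=4: not 3>4, acc = 5+1 = 6
m=4,n=2: 4>2, acc = 6+2 = 8
m=4,n=3: 4>3, acc = 8+1 = 9
m=4,n=4: not 4>4, acc = 9+1 = 10
m=5,n=2: 5>2, acc = 10+3 = 13
m=5,n=3: 5>3, acc = 13+2 = 15
m=5,n=4: 5>4, acc = 15+1 = 16

16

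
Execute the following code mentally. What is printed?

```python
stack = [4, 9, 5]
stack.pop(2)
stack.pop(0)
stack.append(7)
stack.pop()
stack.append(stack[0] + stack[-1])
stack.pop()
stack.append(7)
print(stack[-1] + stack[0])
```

pop(2) removes 5 → [4, 9]
pop(0) removes 4 → [9]
append 7 → [9, 7]
pop() removes 7 → [9]
append stack[0]+stack[-1] = 9+9 = 18 → [9, 18]
pop() removes 18 → [9]
append 7 → [9, 7]
stack[-1]+stack[0] = 7+9 = 16

16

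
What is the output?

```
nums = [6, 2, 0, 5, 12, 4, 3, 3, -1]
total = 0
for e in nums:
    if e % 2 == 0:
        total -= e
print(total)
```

e=6: even, total = 0-6 = -6
e=2: even, total = (-6)-2 = -8
e=0: even, total = (-8)-0 = -8
e=5: not even
e=12: even, total = (-8)-12 = -20
e=4: even, total = (-20)-4 = -24
e=3: not even
e=3: not even
e=-1: not even

-24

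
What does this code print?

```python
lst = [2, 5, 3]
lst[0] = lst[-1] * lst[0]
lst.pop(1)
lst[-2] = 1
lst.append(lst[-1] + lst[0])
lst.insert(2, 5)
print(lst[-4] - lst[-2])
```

-4

lst[0] = lst[-1]*lst[0] = 3*2 = 6 → [6, 5, 3]
pop(1) removes 5 → [6, 3]
lst[-2] = 1 → [1, 3]
append lst[-1]+lst[0] = 3+1 = 4 → [1, 3, 4]
insert 5 at 2 → [1, 3, 5, 4]
lst[-4]-lst[-2] = 1-5 = -4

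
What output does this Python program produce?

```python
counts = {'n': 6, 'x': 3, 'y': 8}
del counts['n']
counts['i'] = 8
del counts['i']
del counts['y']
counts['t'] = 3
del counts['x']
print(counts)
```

del 'n' → {'x': 3, 'y': 8}
counts['i'] = 8 → {'x': 3, 'y': 8, 'i': 8}
del 'i' → {'x': 3, 'y': 8}
del 'y' → {'x': 3}
counts['t'] = 3 → {'x': 3, 't': 3}
del 'x' → {'t': 3}

{'t': 3}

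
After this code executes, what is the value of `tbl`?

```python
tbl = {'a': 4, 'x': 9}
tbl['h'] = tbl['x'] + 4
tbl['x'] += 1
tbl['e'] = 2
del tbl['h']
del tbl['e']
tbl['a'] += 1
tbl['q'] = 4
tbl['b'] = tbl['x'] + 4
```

{'a': 5, 'x': 10, 'q': 4, 'b': 14}

tbl['h'] = tbl['x']+4 = 13 → {'a': 4, 'x': 9, 'h': 13}
tbl['x'] = 9+1 = 10 → {'a': 4, 'x': 10, 'h': 13}
tbl['e'] = 2 → {'a': 4, 'x': 10, 'h': 13, 'e': 2}
del 'h' → {'a': 4, 'x': 10, 'e': 2}
del 'e' → {'a': 4, 'x': 10}
tbl['a'] = 4+1 = 5 → {'a': 5, 'x': 10}
tbl['q'] = 4 → {'a': 5, 'x': 10, 'q': 4}
tbl['b'] = tbl['x']+4 = 14 → {'a': 5, 'x': 10, 'q': 4, 'b': 14}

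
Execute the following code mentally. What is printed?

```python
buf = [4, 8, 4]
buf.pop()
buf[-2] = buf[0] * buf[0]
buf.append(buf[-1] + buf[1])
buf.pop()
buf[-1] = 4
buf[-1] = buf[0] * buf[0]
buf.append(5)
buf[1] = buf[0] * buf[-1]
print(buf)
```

[16, 80, 5]

pop() removes 4 → [4, 8]
buf[-2] = buf[0]*buf[0] = 4*4 = 16 → [16, 8]
append buf[-1]+buf[1] = 8+8 = 16 → [16, 8, 16]
pop() removes 16 → [16, 8]
buf[-1] = 4 → [16, 4]
buf[-1] = buf[0]*buf[0] = 16*16 = 256 → [16, 256]
append 5 → [16, 256, 5]
buf[1] = buf[0]*buf[-1] = 16*5 = 80 → [16, 80, 5]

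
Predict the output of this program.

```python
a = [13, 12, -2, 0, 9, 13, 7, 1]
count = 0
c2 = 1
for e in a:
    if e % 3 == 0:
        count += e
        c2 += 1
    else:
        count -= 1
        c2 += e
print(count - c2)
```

e=13: not %3==0, count = 0-1 = -1; c2=14
e=12: %3==0, count = (-1)+12 = 11; c2=15
e=-2: not %3==0, count = 11-1 = 10; c2=13
e=0: %3==0, count = 10+0 = 10; c2=14
e=9: %3==0, count = 10+9 = 19; c2=15
e=13: not %3==0, count = 19-1 = 18; c2=28
e=7: not %3==0, count = 18-1 = 17; c2=35
e=1: not %3==0, count = 17-1 = 16; c2=36
count-c2 = 16-36 = -20

-20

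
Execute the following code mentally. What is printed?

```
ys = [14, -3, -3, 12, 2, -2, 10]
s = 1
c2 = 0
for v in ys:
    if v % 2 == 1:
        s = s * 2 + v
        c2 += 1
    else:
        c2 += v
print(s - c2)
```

v=14: not odd; c2=14
v=-3: odd, s = 1*2+(-3) = -1; c2=15
v=-3: odd, s = (-1)*2+(-3) = -5; c2=16
v=12: not odd; c2=28
v=2: not odd; c2=30
v=-2: not odd; c2=28
v=10: not odd; c2=38
s-c2 = (-5)-38 = -43

-43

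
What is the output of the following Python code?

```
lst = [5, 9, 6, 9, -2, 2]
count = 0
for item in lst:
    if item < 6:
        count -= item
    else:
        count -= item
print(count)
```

-29

item=5: <6, count = 0-5 = -5
item=9: not <6, count = (-5)-9 = -14
item=6: not <6, count = (-14)-6 = -20
item=9: not <6, count = (-20)-9 = -29
item=-2: <6, count = (-29)-(-2) = -27
item=2: <6, count = (-27)-2 = -29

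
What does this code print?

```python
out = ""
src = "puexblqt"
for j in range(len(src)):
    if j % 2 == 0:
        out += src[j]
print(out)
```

j=0: add 'p' → 'p'
j=1: skip
j=2: add 'e' → 'pe'
j=3: skip
j=4: add 'b' → 'peb'
j=5: skip
j=6: add 'q' → 'pebq'
j=7: skip

pebq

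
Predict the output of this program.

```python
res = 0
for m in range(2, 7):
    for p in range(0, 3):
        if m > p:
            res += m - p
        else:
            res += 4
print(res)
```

m=2,p=0: 2>0, res = 0+2 = 2
m=2,p=1: 2>1, res = 2+1 = 3
m=2,p=2: not 2>2, res = 3+4 = 7
m=3,p=0: 3>0, res = 7+3 = 10
m=3,p=1: 3>1, res = 10+2 = 12
m=3,p=2: 3>2, res = 12+1 = 13
m=4,p=0: 4>0, res = 13+4 = 17
m=4,p=1: 4>1, res = 17+3 = 20
m=4,p=2: 4>2, res = 20+2 = 22
m=5,p=0: 5>0, res = 22+5 = 27
m=5,p=1: 5>1, res = 27+4 = 31
m=5,p=2: 5>2, res = 31+3 = 34
m=6,p=0: 6>0, res = 34+6 = 40
m=6,p=1: 6>1, res = 40+5 = 45
m=6,p=2: 6>2, res = 45+4 = 49

49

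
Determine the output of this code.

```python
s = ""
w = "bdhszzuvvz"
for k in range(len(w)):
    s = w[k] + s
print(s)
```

k=0: prepend 'b' → 'b'
k=1: prepend 'd' → 'db'
k=2: prepend 'h' → 'hdb'
k=3: prepend 's' → 'shdb'
k=4: prepend 'z' → 'zshdb'
k=5: prepend 'z' → 'zzshdb'
k=6: prepend 'u' → 'uzzshdb'
k=7: prepend 'v' → 'vuzzshdb'
k=8: prepend 'v' → 'vvuzzshdb'
k=9: prepend 'z' → 'zvvuzzshdb'

zvvuzzshdb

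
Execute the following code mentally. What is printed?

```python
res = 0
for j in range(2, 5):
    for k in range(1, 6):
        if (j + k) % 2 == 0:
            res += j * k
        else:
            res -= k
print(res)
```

39

j=2,k=1: odd sum, res = 0-1 = -1
j=2,k=2: even sum, res = (-1)+4 = 3
j=2,k=3: odd sum, res = 3-3 = 0
j=2,k=4: even sum, res = 0+8 = 8
j=2,k=5: odd sum, res = 8-5 = 3
j=3,k=1: even sum, res = 3+3 = 6
j=3,k=2: odd sum, res = 6-2 = 4
j=3,k=3: even sum, res = 4+9 = 13
j=3,k=4: odd sum, res = 13-4 = 9
j=3,k=5: even sum, res = 9+15 = 24
j=4,k=1: odd sum, res = 24-1 = 23
j=4,k=2: even sum, res = 23+8 = 31
j=4,k=3: odd sum, res = 31-3 = 28
j=4,k=4: even sum, res = 28+16 = 44
j=4,k=5: odd sum, res = 44-5 = 39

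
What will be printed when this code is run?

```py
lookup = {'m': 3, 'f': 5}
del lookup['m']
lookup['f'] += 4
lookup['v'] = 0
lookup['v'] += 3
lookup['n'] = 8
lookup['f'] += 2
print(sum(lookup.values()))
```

del 'm' → {'f': 5}
lookup['f'] = 5+4 = 9 → {'f': 9}
lookup['v'] = 0 → {'f': 9, 'v': 0}
lookup['v'] = 0+3 = 3 → {'f': 9, 'v': 3}
lookup['n'] = 8 → {'f': 9, 'v': 3, 'n': 8}
lookup['f'] = 9+2 = 11 → {'f': 11, 'v': 3, 'n': 8}
sum of values = 22

22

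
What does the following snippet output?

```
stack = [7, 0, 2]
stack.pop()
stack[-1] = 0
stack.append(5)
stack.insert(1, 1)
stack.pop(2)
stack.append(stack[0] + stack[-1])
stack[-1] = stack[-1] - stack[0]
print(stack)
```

[7, 1, 5, 5]

pop() removes 2 → [7, 0]
stack[-1] = 0 → [7, 0]
append 5 → [7, 0, 5]
insert 1 at 1 → [7, 1, 0, 5]
pop(2) removes 0 → [7, 1, 5]
append stack[0]+stack[-1] = 7+5 = 12 → [7, 1, 5, 12]
stack[-1] = stack[-1]-stack[0] = 12-7 = 5 → [7, 1, 5, 5]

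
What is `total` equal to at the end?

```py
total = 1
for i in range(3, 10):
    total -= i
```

-41

i=3: total = 1-3 = -2
i=4: total = (-2)-4 = -6
i=5: total = (-6)-5 = -11
i=6: total = (-11)-6 = -17
i=7: total = (-17)-7 = -24
i=8: total = (-24)-8 = -32
i=9: total = (-32)-9 = -41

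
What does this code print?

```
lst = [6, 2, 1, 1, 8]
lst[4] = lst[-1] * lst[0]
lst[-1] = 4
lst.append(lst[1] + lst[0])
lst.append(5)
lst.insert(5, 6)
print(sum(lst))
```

33

lst[4] = lst[-1]*lst[0] = 8*6 = 48 → [6, 2, 1, 1, 48]
lst[-1] = 4 → [6, 2, 1, 1, 4]
append lst[1]+lst[0] = 2+6 = 8 → [6, 2, 1, 1, 4, 8]
append 5 → [6, 2, 1, 1, 4, 8, 5]
insert 6 at 5 → [6, 2, 1, 1, 4, 6, 8, 5]
sum = 33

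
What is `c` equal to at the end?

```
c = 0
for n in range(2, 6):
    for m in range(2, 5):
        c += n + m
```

n=2,m=2: c = 0+4 = 4
n=2,m=3: c = 4+5 = 9
n=2,m=4: c = 9+6 = 15
n=3,m=2: c = 15+5 = 20
n=3,m=3: c = 20+6 = 26
n=3,m=4: c = 26+7 = 33
n=4,m=2: c = 33+6 = 39
n=4,m=3: c = 39+7 = 46
n=4,m=4: c = 46+8 = 54
n=5,m=2: c = 54+7 = 61
n=5,m=3: c = 61+8 = 69
n=5,m=4: c = 69+9 = 78

78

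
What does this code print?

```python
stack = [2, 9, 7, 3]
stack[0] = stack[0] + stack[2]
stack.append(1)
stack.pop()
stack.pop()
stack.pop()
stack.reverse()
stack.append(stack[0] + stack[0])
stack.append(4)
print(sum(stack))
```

40

stack[0] = stack[0]+stack[2] = 2+7 = 9 → [9, 9, 7, 3]
append 1 → [9, 9, 7, 3, 1]
pop() removes 1 → [9, 9, 7, 3]
pop() removes 3 → [9, 9, 7]
pop() removes 7 → [9, 9]
reverse → [9, 9]
append stack[0]+stack[0] = 9+9 = 18 → [9, 9, 18]
append 4 → [9, 9, 18, 4]
sum = 40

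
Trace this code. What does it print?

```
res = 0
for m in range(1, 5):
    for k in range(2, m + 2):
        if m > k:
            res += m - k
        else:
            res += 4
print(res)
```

m=1,k=2: not 1>2, res = 0+4 = 4
m=2,k=2: not 2>2, res = 4+4 = 8
m=2,k=3: not 2>3, res = 8+4 = 12
m=3,k=2: 3>2, res = 12+1 = 13
m=3,k=3: not 3>3, res = 13+4 = 17
m=3,k=4: not 3>4, res = 17+4 = 21
m=4,k=2: 4>2, res = 21+2 = 23
m=4,k=3: 4>3, res = 23+1 = 24
m=4,k=4: not 4>4, res = 24+4 = 28
m=4,k=5: not 4>5, res = 28+4 = 32

32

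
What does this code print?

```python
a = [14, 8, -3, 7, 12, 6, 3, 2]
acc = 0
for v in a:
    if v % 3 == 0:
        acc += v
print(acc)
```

v=14: not %3==0
v=8: not %3==0
v=-3: %3==0, acc = 0+(-3) = -3
v=7: not %3==0
v=12: %3==0, acc = (-3)+12 = 9
v=6: %3==0, acc = 9+6 = 15
v=3: %3==0, acc = 15+3 = 18
v=2: not %3==0

18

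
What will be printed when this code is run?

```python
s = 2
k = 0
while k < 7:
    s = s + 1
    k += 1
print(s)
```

9

k=0: s = 2+1 = 3
k=1: s = 3+1 = 4
k=2: s = 4+1 = 5
k=3: s = 5+1 = 6
k=4: s = 6+1 = 7
k=5: s = 7+1 = 8
k=6: s = 8+1 = 9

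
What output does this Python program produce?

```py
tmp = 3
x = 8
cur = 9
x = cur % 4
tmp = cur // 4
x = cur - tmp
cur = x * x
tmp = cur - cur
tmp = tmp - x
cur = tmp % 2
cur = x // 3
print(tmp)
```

-7

x = 9%4 = 1
tmp = 9//4 = 2
x = 9-2 = 7
cur = 7*7 = 49
tmp = 49-49 = 0
tmp = 0-7 = -7
cur = (-7)%2 = 1
cur = 7//3 = 2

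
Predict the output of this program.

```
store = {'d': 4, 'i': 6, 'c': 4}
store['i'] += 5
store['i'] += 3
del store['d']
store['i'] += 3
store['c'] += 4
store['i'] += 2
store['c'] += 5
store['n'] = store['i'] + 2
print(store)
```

{'i': 19, 'c': 13, 'n': 21}

store['i'] = 6+5 = 11 → {'d': 4, 'i': 11, 'c': 4}
store['i'] = 11+3 = 14 → {'d': 4, 'i': 14, 'c': 4}
del 'd' → {'i': 14, 'c': 4}
store['i'] = 14+3 = 17 → {'i': 17, 'c': 4}
store['c'] = 4+4 = 8 → {'i': 17, 'c': 8}
store['i'] = 17+2 = 19 → {'i': 19, 'c': 8}
store['c'] = 8+5 = 13 → {'i': 19, 'c': 13}
store['n'] = store['i']+2 = 21 → {'i': 19, 'c': 13, 'n': 21}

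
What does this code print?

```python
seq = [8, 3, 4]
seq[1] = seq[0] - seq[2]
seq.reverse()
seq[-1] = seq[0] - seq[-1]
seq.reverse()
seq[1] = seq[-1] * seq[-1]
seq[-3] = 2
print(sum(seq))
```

22

seq[1] = seq[0]-seq[2] = 8-4 = 4 → [8, 4, 4]
reverse → [4, 4, 8]
seq[-1] = seq[0]-seq[-1] = 4-8 = -4 → [4, 4, -4]
reverse → [-4, 4, 4]
seq[1] = seq[-1]*seq[-1] = 4*4 = 16 → [-4, 16, 4]
seq[-3] = 2 → [2, 16, 4]
sum = 22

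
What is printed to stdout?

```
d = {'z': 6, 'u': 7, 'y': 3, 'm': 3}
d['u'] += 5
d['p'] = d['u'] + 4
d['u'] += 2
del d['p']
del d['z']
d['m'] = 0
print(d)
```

{'u': 14, 'y': 3, 'm': 0}

d['u'] = 7+5 = 12 → {'z': 6, 'u': 12, 'y': 3, 'm': 3}
d['p'] = d['u']+4 = 16 → {'z': 6, 'u': 12, 'y': 3, 'm': 3, 'p': 16}
d['u'] = 12+2 = 14 → {'z': 6, 'u': 14, 'y': 3, 'm': 3, 'p': 16}
del 'p' → {'z': 6, 'u': 14, 'y': 3, 'm': 3}
del 'z' → {'u': 14, 'y': 3, 'm': 3}
d['m'] = 0 → {'u': 14, 'y': 3, 'm': 0}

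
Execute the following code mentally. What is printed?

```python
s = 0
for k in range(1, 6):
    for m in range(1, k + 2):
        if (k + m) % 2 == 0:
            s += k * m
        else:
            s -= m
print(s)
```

k=1,m=1: even sum, s = 0+1 = 1
k=1,m=2: odd sum, s = 1-2 = -1
k=2,m=1: odd sum, s = (-1)-1 = -2
k=2,m=2: even sum, s = (-2)+4 = 2
k=2,m=3: odd sum, s = 2-3 = -1
k=3,m=1: even sum, s = (-1)+3 = 2
k=3,m=2: odd sum, s = 2-2 = 0
k=3,m=3: even sum, s = 0+9 = 9
k=3,m=4: odd sum, s = 9-4 = 5
k=4,m=1: odd sum, s = 5-1 = 4
k=4,m=2: even sum, s = 4+8 = 12
k=4,m=3: odd sum, s = 12-3 = 9
k=4,m=4: even sum, s = 9+16 = 25
k=4,m=5: odd sum, s = 25-5 = 20
k=5,m=1: even sum, s = 20+5 = 25
k=5,m=2: odd sum, s = 25-2 = 23
k=5,m=3: even sum, s = 23+15 = 38
k=5,m=4: odd sum, s = 38-4 = 34
k=5,m=5: even sum, s = 34+25 = 59
k=5,m=6: odd sum, s = 59-6 = 53

53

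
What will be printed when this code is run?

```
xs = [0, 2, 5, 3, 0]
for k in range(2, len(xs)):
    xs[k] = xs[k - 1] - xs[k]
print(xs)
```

[0, 2, -3, -6, -6]

k=2: xs[2] = 2-5 = -3 → [0, 2, -3, 3, 0]
k=3: xs[3] = (-3)-3 = -6 → [0, 2, -3, -6, 0]
k=4: xs[4] = (-6)-0 = -6 → [0, 2, -3, -6, -6]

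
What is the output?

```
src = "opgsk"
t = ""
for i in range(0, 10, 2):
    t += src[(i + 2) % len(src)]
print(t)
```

i=0: add src[2]='g' → 'g'
i=2: add src[4]='k' → 'gk'
i=4: add src[1]='p' → 'gkp'
i=6: add src[3]='s' → 'gkps'
i=8: add src[0]='o' → 'gkpso'

gkpso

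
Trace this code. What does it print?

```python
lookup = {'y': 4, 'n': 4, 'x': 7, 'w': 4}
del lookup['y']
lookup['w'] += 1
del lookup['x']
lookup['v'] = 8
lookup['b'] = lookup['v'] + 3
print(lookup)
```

{'n': 4, 'w': 5, 'v': 8, 'b': 11}

del 'y' → {'n': 4, 'x': 7, 'w': 4}
lookup['w'] = 4+1 = 5 → {'n': 4, 'x': 7, 'w': 5}
del 'x' → {'n': 4, 'w': 5}
lookup['v'] = 8 → {'n': 4, 'w': 5, 'v': 8}
lookup['b'] = lookup['v']+3 = 11 → {'n': 4, 'w': 5, 'v': 8, 'b': 11}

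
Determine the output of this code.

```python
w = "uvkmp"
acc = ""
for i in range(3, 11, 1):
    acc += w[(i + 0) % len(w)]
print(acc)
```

mpuvkmpu

i=3: add w[3]='m' → 'm'
i=4: add w[4]='p' → 'mp'
i=5: add w[0]='u' → 'mpu'
i=6: add w[1]='v' → 'mpuv'
i=7: add w[2]='k' → 'mpuvk'
i=8: add w[3]='m' → 'mpuvkm'
i=9: add w[4]='p' → 'mpuvkmp'
i=10: add w[0]='u' → 'mpuvkmpu'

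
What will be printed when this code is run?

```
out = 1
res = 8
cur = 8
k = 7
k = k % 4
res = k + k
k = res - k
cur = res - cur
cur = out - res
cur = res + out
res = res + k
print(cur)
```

k = 7%4 = 3
res = 3+3 = 6
k = 6-3 = 3
cur = 6-8 = -2
cur = 1-6 = -5
cur = 6+1 = 7
res = 6+3 = 9

7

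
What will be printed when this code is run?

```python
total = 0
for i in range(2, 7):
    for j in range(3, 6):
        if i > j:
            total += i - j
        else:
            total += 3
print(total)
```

37

i=2,j=3: not 2>3, total = 0+3 = 3
i=2,j=4: not 2>4, total = 3+3 = 6
i=2,j=5: not 2>5, total = 6+3 = 9
i=3,j=3: not 3>3, total = 9+3 = 12
i=3,j=4: not 3>4, total = 12+3 = 15
i=3,j=5: not 3>5, total = 15+3 = 18
i=4,j=3: 4>3, total = 18+1 = 19
i=4,j=4: not 4>4, total = 19+3 = 22
i=4,j=5: not 4>5, total = 22+3 = 25
i=5,j=3: 5>3, total = 25+2 = 27
i=5,j=4: 5>4, total = 27+1 = 28
i=5,j=5: not 5>5, total = 28+3 = 31
i=6,j=3: 6>3, total = 31+3 = 34
i=6,j=4: 6>4, total = 34+2 = 36
i=6,j=5: 6>5, total = 36+1 = 37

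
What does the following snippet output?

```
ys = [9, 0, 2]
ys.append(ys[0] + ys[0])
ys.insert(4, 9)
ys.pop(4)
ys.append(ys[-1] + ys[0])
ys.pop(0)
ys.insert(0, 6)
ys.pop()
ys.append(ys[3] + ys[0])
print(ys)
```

[6, 0, 2, 18, 24]

append ys[0]+ys[0] = 9+9 = 18 → [9, 0, 2, 18]
insert 9 at 4 → [9, 0, 2, 18, 9]
pop(4) removes 9 → [9, 0, 2, 18]
append ys[-1]+ys[0] = 18+9 = 27 → [9, 0, 2, 18, 27]
pop(0) removes 9 → [0, 2, 18, 27]
insert 6 at 0 → [6, 0, 2, 18, 27]
pop() removes 27 → [6, 0, 2, 18]
append ys[3]+ys[0] = 18+6 = 24 → [6, 0, 2, 18, 24]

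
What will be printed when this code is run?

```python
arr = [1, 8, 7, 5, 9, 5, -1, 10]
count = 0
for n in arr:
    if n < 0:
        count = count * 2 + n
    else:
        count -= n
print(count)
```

-81

n=1: not <0, count = 0-1 = -1
n=8: not <0, count = (-1)-8 = -9
n=7: not <0, count = (-9)-7 = -16
n=5: not <0, count = (-16)-5 = -21
n=9: not <0, count = (-21)-9 = -30
n=5: not <0, count = (-30)-5 = -35
n=-1: <0, count = (-35)*2+(-1) = -71
n=10: not <0, count = (-71)-10 = -81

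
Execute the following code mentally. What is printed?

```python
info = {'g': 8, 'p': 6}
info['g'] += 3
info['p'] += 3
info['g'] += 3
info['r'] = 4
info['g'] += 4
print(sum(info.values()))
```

info['g'] = 8+3 = 11 → {'g': 11, 'p': 6}
info['p'] = 6+3 = 9 → {'g': 11, 'p': 9}
info['g'] = 11+3 = 14 → {'g': 14, 'p': 9}
info['r'] = 4 → {'g': 14, 'p': 9, 'r': 4}
info['g'] = 14+4 = 18 → {'g': 18, 'p': 9, 'r': 4}
sum of values = 31

31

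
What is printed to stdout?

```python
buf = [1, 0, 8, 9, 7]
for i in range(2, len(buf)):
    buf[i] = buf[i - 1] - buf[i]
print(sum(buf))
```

i=2: buf[2] = 0-8 = -8 → [1, 0, -8, 9, 7]
i=3: buf[3] = (-8)-9 = -17 → [1, 0, -8, -17, 7]
i=4: buf[4] = (-17)-7 = -24 → [1, 0, -8, -17, -24]
sum = -48

-48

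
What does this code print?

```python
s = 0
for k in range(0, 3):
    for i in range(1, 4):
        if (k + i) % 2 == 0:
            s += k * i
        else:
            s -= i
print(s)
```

-2

k=0,i=1: odd sum, s = 0-1 = -1
k=0,i=2: even sum, s = (-1)+0 = -1
k=0,i=3: odd sum, s = (-1)-3 = -4
k=1,i=1: even sum, s = (-4)+1 = -3
k=1,i=2: odd sum, s = (-3)-2 = -5
k=1,i=3: even sum, s = (-5)+3 = -2
k=2,i=1: odd sum, s = (-2)-1 = -3
k=2,i=2: even sum, s = (-3)+4 = 1
k=2,i=3: odd sum, s = 1-3 = -2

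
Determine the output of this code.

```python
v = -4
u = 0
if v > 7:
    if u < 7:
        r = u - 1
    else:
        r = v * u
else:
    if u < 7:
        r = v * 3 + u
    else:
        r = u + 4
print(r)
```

-12

v=-4, u=0
v > 7 is False; u < 7 is True
→ r = v * 3 + u = -12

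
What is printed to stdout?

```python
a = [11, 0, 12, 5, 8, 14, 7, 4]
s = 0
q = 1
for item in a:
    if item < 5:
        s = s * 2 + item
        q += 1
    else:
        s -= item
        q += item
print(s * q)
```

item=11: not <5, s = 0-11 = -11; q=12
item=0: <5, s = (-11)*2+0 = -22; q=13
item=12: not <5, s = (-22)-12 = -34; q=25
item=5: not <5, s = (-34)-5 = -39; q=30
item=8: not <5, s = (-39)-8 = -47; q=38
item=14: not <5, s = (-47)-14 = -61; q=52
item=7: not <5, s = (-61)-7 = -68; q=59
item=4: <5, s = (-68)*2+4 = -132; q=60
s*q = (-132)*60 = -7920

-7920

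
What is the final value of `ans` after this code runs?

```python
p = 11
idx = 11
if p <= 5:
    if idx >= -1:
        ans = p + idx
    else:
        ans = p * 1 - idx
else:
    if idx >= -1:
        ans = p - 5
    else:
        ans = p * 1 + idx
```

6

p=11, idx=11
p <= 5 is False; idx >= -1 is True
→ ans = p - 5 = 6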